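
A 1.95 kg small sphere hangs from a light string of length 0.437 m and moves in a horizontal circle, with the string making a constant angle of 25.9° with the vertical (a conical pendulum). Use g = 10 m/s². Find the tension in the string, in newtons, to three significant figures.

Vertically the bob has no acceleration, so T cosθ = mg.
T = mg/cosθ = 1.95 × 10.0 / cos 25.9° = 19.50/0.8996 = 21.68 N.

21.7 N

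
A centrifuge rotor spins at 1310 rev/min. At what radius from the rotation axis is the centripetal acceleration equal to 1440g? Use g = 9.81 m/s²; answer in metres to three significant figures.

0.751 m

ω = 1310 rev/min × 2π/60 = 137.2 rad/s.
a_c = ω²r = 1440g ⇒ r = 1440 × 9.81 / (137.2)² = 14130/18820 = 0.7506 m.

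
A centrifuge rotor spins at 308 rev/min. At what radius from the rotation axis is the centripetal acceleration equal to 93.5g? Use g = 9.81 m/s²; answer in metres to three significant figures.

0.882 m

ω = 308 rev/min × 2π/60 = 32.25 rad/s.
a_c = ω²r = 93.5g ⇒ r = 93.5 × 9.81 / (32.25)² = 917.2/1040 = 0.8817 m.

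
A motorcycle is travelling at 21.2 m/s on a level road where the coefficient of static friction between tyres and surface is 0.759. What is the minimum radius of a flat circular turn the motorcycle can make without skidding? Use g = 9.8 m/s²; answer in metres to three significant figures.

60.4 m

At the limit, μ_s m g = m v²/r, so r_min = v²/(μ_s g) = (21.2)²/(0.759 × 9.8) = 449.4/7.438 = 60.42 m.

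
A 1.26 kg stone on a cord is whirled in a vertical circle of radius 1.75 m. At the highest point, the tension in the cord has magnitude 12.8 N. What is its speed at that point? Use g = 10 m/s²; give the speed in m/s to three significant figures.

5.94 m/s

At the top, T + mg = mv²/r, so v = √(r(T/m + g)) = √(1.75 × (12.8/1.26 + 10.0)) = √(1.75 × 20.16) = √35.28 = 5.940 m/s.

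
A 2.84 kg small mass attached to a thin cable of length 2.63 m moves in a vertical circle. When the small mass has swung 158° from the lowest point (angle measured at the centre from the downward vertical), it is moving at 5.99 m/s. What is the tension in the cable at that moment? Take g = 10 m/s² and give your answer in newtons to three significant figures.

Take the radial direction toward the centre of the circle as positive. The component of the weight along the string toward the centre is −mg cos φ (φ measured from the bottom), so Newton's second law along the string gives T − mg cos φ = m v²/r.
cos 158° = -0.9272, so T = m(v²/r + g cos φ) = 2.84 × ((5.99)²/2.63 + 10.0 × -0.9272) = 2.84 × (13.64 + (-9.272)) = 2.84 × 4.371 = 12.41 N.

12.4 N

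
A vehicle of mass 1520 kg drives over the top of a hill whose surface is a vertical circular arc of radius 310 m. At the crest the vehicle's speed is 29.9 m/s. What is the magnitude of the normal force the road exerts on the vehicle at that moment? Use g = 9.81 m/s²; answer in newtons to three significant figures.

At the crest the centripetal acceleration points downward (toward the centre of the arc), so mg − N = mv²/r.
N = m(g − v²/r) = 1520 × (9.81 − (29.9)²/310) = 1520 × (9.81 − 2.884) = 1520 × 6.926 = 10530 N.

10500 N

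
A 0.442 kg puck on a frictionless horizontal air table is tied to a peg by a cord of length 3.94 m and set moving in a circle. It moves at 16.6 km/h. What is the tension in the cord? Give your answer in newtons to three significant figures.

2.39 N

v = 16.6 km/h = 16.6/3.6 = 4.611 m/s.
The tension is the only horizontal force, so it supplies the full centripetal force: T = m v²/r = 0.442 × (4.611)²/3.94 = 0.442 × 21.26/3.94 = 2.385 N.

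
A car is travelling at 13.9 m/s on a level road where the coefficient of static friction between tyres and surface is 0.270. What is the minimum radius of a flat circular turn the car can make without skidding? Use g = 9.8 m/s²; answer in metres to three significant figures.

At the limit, μ_s m g = m v²/r, so r_min = v²/(μ_s g) = (13.9)²/(0.270 × 9.8) = 193.2/2.646 = 73.02 m.

73.0 m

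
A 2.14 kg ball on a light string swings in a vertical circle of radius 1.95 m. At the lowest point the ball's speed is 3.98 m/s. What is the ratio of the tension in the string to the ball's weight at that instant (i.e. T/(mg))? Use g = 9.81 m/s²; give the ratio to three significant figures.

1.83

At the bottom, T − mg = mv²/r, so T = m(v²/r + g) and T/(mg) = v²/(rg) + 1 = (3.98)²/(1.95 × 9.81) + 1 = 0.8281 + 1 = 1.828.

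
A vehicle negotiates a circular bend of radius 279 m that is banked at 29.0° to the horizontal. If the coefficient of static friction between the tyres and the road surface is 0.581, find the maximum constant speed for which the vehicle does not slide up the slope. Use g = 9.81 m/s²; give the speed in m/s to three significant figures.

67.7 m/s

At the maximum speed, friction acts down the slope at its limiting value f = μN. Radially (horizontal, toward centre): N sinθ + μN cosθ = mv²/r. Vertically: N cosθ − μN sinθ = mg.
Dividing: v² = r g (sinθ + μcosθ)/(cosθ − μsinθ).
sinθ + μcosθ = 0.4848 + 0.581×0.8746 = 0.9930; cosθ − μsinθ = 0.8746 − 0.581×0.4848 = 0.5929.
v² = 279 × 9.81 × 0.9930/0.5929 = 4583 m²/s², so v = 67.70 m/s.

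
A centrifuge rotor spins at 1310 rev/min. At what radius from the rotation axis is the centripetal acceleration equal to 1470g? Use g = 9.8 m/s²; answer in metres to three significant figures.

ω = 1310 rev/min × 2π/60 = 137.2 rad/s.
a_c = ω²r = 1470g ⇒ r = 1470 × 9.8 / (137.2)² = 14410/18820 = 0.7655 m.

0.765 m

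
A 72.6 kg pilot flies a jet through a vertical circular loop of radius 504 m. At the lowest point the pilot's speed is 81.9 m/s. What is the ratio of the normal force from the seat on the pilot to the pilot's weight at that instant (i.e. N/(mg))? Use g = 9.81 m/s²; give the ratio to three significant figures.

At the bottom, N − mg = mv²/r, so N = m(v²/r + g) and N/(mg) = v²/(rg) + 1 = (81.9)²/(504 × 9.81) + 1 = 1.357 + 1 = 2.357.

2.36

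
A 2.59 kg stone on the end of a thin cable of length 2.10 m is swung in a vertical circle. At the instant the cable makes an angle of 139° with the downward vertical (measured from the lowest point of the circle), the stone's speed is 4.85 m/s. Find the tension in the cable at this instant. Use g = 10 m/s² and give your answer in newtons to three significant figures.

9.46 N

Take the radial direction toward the centre of the circle as positive. The component of the weight along the string toward the centre is −mg cos φ (φ measured from the bottom), so Newton's second law along the string gives T − mg cos φ = m v²/r.
cos 139° = -0.7547, so T = m(v²/r + g cos φ) = 2.59 × ((4.85)²/2.10 + 10.0 × -0.7547) = 2.59 × (11.20 + (-7.547)) = 2.59 × 3.654 = 9.464 N.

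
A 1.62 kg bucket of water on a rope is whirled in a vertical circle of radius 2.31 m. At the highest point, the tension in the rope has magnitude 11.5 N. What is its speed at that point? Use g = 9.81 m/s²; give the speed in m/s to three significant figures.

At the top, T + mg = mv²/r, so v = √(r(T/m + g)) = √(2.31 × (11.5/1.62 + 9.81)) = √(2.31 × 16.91) = √39.06 = 6.250 m/s.

6.25 m/s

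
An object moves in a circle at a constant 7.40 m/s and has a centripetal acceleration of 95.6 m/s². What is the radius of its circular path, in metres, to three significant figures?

0.573 m

a_c = v²/r ⇒ r = v²/a_c = (7.40)²/95.6 = 54.76/95.6 = 0.5728 m.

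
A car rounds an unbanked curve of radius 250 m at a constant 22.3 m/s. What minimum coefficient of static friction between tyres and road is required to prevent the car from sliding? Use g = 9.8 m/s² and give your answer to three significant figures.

Friction provides the centripetal force: μ_s m g = m v²/r, so μ_s = v²/(g r) = (22.30)²/(9.8 × 250) = 497.3/2450 = 0.2030.

0.203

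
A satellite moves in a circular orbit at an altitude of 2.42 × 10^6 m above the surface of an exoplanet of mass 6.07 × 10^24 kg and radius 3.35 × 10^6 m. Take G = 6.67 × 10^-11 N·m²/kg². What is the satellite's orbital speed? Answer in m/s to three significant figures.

Orbital radius r = R + h = 3.35 × 10^6 + 2.42 × 10^6 = 5.770 × 10^6 m.
Gravity supplies the centripetal force: G M m / r² = m v² / r, so v = √(GM/r).
v = √(6.67 × 10^-11 × 6.07 × 10^24 / 5.770 × 10^6) = √(7.017 × 10^7) = 8377 m/s.

8380 m/s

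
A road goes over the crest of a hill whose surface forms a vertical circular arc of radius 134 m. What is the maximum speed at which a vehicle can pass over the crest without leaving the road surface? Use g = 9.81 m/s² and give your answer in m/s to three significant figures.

At the crest the centre of the circle is below the vehicle, so the net downward (centripetal) force is mg − N = mv²/r.
The vehicle leaves the road when N → 0, giving v_max = √(g r) = √(9.81 × 134) = 36.26 m/s.

36.3 m/s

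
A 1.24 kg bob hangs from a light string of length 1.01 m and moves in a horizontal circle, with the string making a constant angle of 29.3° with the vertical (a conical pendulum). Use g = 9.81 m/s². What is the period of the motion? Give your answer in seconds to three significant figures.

r = L sinθ = 0.4943 m. From T sinθ = mω²r and T cosθ = mg: tanθ = ω²r/g, so ω² = g tanθ / r = g/(L cosθ).
ω = √(g/(L cosθ)) = √(9.81/(1.01 × 0.8721)) = √11.14 = 3.337 rad/s.
Period = 2π/ω = 1.883 s.

1.88 s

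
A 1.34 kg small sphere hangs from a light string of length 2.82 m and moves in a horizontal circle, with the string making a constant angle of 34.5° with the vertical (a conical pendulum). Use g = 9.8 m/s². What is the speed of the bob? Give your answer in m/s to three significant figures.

The radius of the circle is r = L sinθ = 2.82 × sin 34.5° = 1.597 m.
Horizontally T sinθ = mv²/r and vertically T cosθ = mg, so tanθ = v²/(rg).
v = √(r g tanθ) = √(1.597 × 9.8 × 0.6873) = √10.76 = 3.280 m/s.

3.28 m/s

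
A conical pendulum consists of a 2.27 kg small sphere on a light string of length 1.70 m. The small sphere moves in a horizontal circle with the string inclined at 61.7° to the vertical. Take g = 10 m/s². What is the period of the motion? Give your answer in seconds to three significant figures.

r = L sinθ = 1.497 m. From T sinθ = mω²r and T cosθ = mg: tanθ = ω²r/g, so ω² = g tanθ / r = g/(L cosθ).
ω = √(g/(L cosθ)) = √(10.0/(1.70 × 0.4741)) = √12.41 = 3.522 rad/s.
Period = 2π/ω = 1.784 s.

1.78 s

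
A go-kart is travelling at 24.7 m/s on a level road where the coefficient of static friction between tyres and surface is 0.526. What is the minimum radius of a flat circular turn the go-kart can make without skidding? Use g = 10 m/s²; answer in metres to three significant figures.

At the limit, μ_s m g = m v²/r, so r_min = v²/(μ_s g) = (24.7)²/(0.526 × 10.0) = 610.1/5.260 = 116.0 m.

116 m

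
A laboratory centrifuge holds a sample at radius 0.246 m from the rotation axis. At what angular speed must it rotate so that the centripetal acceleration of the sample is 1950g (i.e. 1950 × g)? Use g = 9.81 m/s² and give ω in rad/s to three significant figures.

Centripetal acceleration a_c = ω²r. Setting ω²r = 1950g:
ω = √(1950g / r) = √(1950 × 9.81 / 0.246) = √77760 = 278.9 rad/s.

279 rad/s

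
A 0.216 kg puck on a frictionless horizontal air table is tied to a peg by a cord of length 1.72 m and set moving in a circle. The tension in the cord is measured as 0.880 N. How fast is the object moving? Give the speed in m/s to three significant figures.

T = m v²/r ⇒ v = √(T r / m) = √(0.880 × 1.72 / 0.216) = √7.007 = 2.647 m/s.

2.65 m/s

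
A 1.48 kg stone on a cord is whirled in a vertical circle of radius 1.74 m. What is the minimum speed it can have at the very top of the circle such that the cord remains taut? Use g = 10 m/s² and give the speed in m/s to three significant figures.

4.17 m/s

At the top, both weight mg and T point toward the centre: T + mg = mv²/r.
At minimum speed T → 0, so mg = mv_min²/r ⇒ v_min = √(g r) = √(10.0 × 1.74) = 4.171 m/s.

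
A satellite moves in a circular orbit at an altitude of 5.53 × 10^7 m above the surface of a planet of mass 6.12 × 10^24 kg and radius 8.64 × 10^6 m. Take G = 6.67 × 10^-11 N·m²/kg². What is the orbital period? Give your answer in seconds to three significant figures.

r = R + h = 8.64 × 10^6 + 5.53 × 10^7 = 6.394 × 10^7 m. Gravity provides the centripetal force: G M m / r² = m v² / r ⇒ v = √(GM/r) = 2527 m/s.
T = 2πr/v = 2π × 6.394 × 10^7 / 2527 = 159000 s.

159000 s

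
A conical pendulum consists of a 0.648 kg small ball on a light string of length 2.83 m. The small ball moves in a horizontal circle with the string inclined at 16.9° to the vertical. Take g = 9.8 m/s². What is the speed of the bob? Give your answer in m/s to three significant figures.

The radius of the circle is r = L sinθ = 2.83 × sin 16.9° = 0.8227 m.
Horizontally T sinθ = mv²/r and vertically T cosθ = mg, so tanθ = v²/(rg).
v = √(r g tanθ) = √(0.8227 × 9.8 × 0.3038) = √2.450 = 1.565 m/s.

1.57 m/s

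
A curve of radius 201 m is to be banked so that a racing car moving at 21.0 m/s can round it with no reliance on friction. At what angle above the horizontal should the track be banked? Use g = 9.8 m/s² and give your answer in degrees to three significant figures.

12.6°

With no friction, the horizontal component of the normal force provides the centripetal force: N sinθ = mv²/r, while N cosθ = mg vertically.
Dividing: tanθ = v²/(r g) = (21.0)²/(201 × 9.8) = 441.0/1970 = 0.2239.
θ = arctan(0.2239) = 12.62°.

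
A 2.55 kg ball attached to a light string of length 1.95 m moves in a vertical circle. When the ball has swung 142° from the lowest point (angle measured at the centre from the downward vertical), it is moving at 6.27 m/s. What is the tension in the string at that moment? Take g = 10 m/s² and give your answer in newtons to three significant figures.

Take the radial direction toward the centre of the circle as positive. The component of the weight along the string toward the centre is −mg cos φ (φ measured from the bottom), so Newton's second law along the string gives T − mg cos φ = m v²/r.
cos 142° = -0.7880, so T = m(v²/r + g cos φ) = 2.55 × ((6.27)²/1.95 + 10.0 × -0.7880) = 2.55 × (20.16 + (-7.880)) = 2.55 × 12.28 = 31.31 N.

31.3 N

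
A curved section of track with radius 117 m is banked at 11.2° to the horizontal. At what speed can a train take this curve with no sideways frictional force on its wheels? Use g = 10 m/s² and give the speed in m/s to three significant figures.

15.2 m/s

On a frictionless banked curve, N sinθ = mv²/r and N cosθ = mg, so tanθ = v²/(rg).
v = √(r g tanθ) = √(117 × 10.0 × tan 11.2°) = √(117 × 10.0 × 0.1980) = √231.7 = 15.22 m/s.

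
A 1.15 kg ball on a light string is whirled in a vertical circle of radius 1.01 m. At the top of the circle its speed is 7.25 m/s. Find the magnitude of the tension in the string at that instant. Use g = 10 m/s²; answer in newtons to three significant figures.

48.3 N

At the top, both T and the weight mg point inward (toward the centre), so T + mg = mv²/r.
T = m(v²/r − g) = 1.15 × ((7.25)²/1.01 − 10.0) = 1.15 × (52.04 − 10.0) = 1.15 × 42.04 = 48.35 N.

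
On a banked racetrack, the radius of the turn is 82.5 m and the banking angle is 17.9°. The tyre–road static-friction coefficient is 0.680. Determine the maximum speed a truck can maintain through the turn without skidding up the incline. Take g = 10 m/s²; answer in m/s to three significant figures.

At the maximum speed, friction acts down the slope at its limiting value f = μN. Radially (horizontal, toward centre): N sinθ + μN cosθ = mv²/r. Vertically: N cosθ − μN sinθ = mg.
Dividing: v² = r g (sinθ + μcosθ)/(cosθ − μsinθ).
sinθ + μcosθ = 0.3074 + 0.680×0.9516 = 0.9544; cosθ − μsinθ = 0.9516 − 0.680×0.3074 = 0.7426.
v² = 82.5 × 10.0 × 0.9544/0.7426 = 1060 m²/s², so v = 32.56 m/s.

32.6 m/s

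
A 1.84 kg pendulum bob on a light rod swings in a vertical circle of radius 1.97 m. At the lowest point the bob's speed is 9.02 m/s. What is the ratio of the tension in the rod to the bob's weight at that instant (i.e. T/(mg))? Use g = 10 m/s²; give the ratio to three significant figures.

5.13

At the bottom, T − mg = mv²/r, so T = m(v²/r + g) and T/(mg) = v²/(rg) + 1 = (9.02)²/(1.97 × 10.0) + 1 = 4.130 + 1 = 5.130.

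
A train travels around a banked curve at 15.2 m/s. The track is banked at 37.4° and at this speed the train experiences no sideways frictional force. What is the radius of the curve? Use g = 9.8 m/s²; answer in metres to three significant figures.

Frictionless banking: tanθ = v²/(rg), so r = v²/(g tanθ).
r = (15.2)²/(9.8 × tan 37.4°) = 231.0/(9.8 × 0.7646) = 231.0/7.493 = 30.84 m.

30.8 m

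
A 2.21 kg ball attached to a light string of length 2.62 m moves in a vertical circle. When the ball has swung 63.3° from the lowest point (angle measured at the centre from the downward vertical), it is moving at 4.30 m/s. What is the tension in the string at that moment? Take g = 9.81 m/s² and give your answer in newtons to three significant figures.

Take the radial direction toward the centre of the circle as positive. The component of the weight along the string toward the centre is −mg cos φ (φ measured from the bottom), so Newton's second law along the string gives T − mg cos φ = m v²/r.
cos 63.3° = 0.4493, so T = m(v²/r + g cos φ) = 2.21 × ((4.30)²/2.62 + 9.81 × 0.4493) = 2.21 × (7.057 + (4.408)) = 2.21 × 11.47 = 25.34 N.

25.3 N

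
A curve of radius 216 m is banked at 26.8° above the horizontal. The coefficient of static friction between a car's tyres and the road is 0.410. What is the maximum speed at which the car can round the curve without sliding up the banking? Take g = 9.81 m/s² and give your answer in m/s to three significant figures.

At the maximum speed, friction acts down the slope at its limiting value f = μN. Radially (horizontal, toward centre): N sinθ + μN cosθ = mv²/r. Vertically: N cosθ − μN sinθ = mg.
Dividing: v² = r g (sinθ + μcosθ)/(cosθ − μsinθ).
sinθ + μcosθ = 0.4509 + 0.410×0.8926 = 0.8168; cosθ − μsinθ = 0.8926 − 0.410×0.4509 = 0.7077.
v² = 216 × 9.81 × 0.8168/0.7077 = 2446 m²/s², so v = 49.45 m/s.

49.5 m/s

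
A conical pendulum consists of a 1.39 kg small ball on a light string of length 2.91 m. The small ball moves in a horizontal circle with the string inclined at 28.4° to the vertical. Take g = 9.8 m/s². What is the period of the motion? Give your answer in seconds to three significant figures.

r = L sinθ = 1.384 m. From T sinθ = mω²r and T cosθ = mg: tanθ = ω²r/g, so ω² = g tanθ / r = g/(L cosθ).
ω = √(g/(L cosθ)) = √(9.8/(2.91 × 0.8796)) = √3.828 = 1.957 rad/s.
Period = 2π/ω = 3.211 s.

3.21 s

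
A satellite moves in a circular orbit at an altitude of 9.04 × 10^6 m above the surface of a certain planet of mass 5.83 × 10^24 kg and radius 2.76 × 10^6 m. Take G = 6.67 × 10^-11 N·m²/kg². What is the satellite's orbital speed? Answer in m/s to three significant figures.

5740 m/s

Orbital radius r = R + h = 2.76 × 10^6 + 9.04 × 10^6 = 1.180 × 10^7 m.
Gravity supplies the centripetal force: G M m / r² = m v² / r, so v = √(GM/r).
v = √(6.67 × 10^-11 × 5.83 × 10^24 / 1.180 × 10^7) = √(3.295 × 10^7) = 5741 m/s.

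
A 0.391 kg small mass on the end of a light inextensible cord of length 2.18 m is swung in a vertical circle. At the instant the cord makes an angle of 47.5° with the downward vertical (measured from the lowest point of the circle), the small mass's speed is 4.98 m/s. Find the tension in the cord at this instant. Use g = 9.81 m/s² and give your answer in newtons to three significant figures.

Take the radial direction toward the centre of the circle as positive. The component of the weight along the string toward the centre is −mg cos φ (φ measured from the bottom), so Newton's second law along the string gives T − mg cos φ = m v²/r.
cos 47.5° = 0.6756, so T = m(v²/r + g cos φ) = 0.391 × ((4.98)²/2.18 + 9.81 × 0.6756) = 0.391 × (11.38 + (6.628)) = 0.391 × 18.00 = 7.040 N.

7.04 N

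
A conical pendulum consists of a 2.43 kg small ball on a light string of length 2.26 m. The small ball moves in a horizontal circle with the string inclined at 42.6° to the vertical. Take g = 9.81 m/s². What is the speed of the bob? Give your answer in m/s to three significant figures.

The radius of the circle is r = L sinθ = 2.26 × sin 42.6° = 1.530 m.
Horizontally T sinθ = mv²/r and vertically T cosθ = mg, so tanθ = v²/(rg).
v = √(r g tanθ) = √(1.530 × 9.81 × 0.9195) = √13.80 = 3.715 m/s.

3.71 m/s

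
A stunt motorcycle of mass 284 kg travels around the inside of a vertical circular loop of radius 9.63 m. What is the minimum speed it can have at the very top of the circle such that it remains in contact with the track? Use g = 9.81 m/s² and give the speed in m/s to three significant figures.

At the top, both weight mg and N point toward the centre: N + mg = mv²/r.
At minimum speed N → 0, so mg = mv_min²/r ⇒ v_min = √(g r) = √(9.81 × 9.63) = 9.720 m/s.

9.72 m/s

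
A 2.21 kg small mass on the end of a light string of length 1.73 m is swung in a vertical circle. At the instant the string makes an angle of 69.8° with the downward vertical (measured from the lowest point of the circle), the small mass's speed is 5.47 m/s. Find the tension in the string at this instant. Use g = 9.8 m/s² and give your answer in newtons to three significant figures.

45.7 N

Take the radial direction toward the centre of the circle as positive. The component of the weight along the string toward the centre is −mg cos φ (φ measured from the bottom), so Newton's second law along the string gives T − mg cos φ = m v²/r.
cos 69.8° = 0.3453, so T = m(v²/r + g cos φ) = 2.21 × ((5.47)²/1.73 + 9.8 × 0.3453) = 2.21 × (17.30 + (3.384)) = 2.21 × 20.68 = 45.70 N.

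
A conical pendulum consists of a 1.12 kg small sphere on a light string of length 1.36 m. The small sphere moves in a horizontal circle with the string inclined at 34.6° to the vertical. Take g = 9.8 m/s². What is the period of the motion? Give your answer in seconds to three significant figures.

r = L sinθ = 0.7723 m. From T sinθ = mω²r and T cosθ = mg: tanθ = ω²r/g, so ω² = g tanθ / r = g/(L cosθ).
ω = √(g/(L cosθ)) = √(9.8/(1.36 × 0.8231)) = √8.754 = 2.959 rad/s.
Period = 2π/ω = 2.124 s.

2.12 s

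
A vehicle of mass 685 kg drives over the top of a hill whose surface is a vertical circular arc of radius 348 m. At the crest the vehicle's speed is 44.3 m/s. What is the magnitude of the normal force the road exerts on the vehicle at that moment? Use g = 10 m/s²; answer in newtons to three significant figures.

2990 N

At the crest the centripetal acceleration points downward (toward the centre of the arc), so mg − N = mv²/r.
N = m(g − v²/r) = 685 × (10.0 − (44.3)²/348) = 685 × (10.0 − 5.639) = 685 × 4.361 = 2987 N.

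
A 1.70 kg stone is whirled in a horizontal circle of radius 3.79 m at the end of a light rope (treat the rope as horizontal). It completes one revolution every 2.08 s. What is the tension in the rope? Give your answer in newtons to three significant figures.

58.8 N

v = 2πr/T = 2π × 3.79/2.08 = 11.45 m/s.
The tension is the only horizontal force, so it supplies the full centripetal force: T = m v²/r = 1.70 × (11.45)²/3.79 = 1.70 × 131.1/3.79 = 58.79 N.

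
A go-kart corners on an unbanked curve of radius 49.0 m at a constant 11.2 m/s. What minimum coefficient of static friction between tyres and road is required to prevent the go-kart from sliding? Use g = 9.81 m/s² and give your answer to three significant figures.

0.261

Friction provides the centripetal force: μ_s m g = m v²/r, so μ_s = v²/(g r) = (11.20)²/(9.81 × 49.0) = 125.4/480.7 = 0.2610.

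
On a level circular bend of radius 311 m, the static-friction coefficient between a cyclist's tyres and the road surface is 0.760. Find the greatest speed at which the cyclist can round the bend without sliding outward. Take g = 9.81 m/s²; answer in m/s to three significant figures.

48.2 m/s

The only inward force on a level bend is static friction, so at the limit f_s = μ_s N = μ_s m g = m v²/r.
Mass cancels: v_max = √(μ_s g r) = √(0.760 × 9.81 × 311) = √2319 = 48.15 m/s.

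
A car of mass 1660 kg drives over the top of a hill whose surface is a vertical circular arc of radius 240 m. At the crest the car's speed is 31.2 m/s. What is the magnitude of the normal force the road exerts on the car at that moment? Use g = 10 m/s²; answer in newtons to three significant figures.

9870 N

At the crest the centripetal acceleration points downward (toward the centre of the arc), so mg − N = mv²/r.
N = m(g − v²/r) = 1660 × (10.0 − (31.2)²/240) = 1660 × (10.0 − 4.056) = 1660 × 5.944 = 9867 N.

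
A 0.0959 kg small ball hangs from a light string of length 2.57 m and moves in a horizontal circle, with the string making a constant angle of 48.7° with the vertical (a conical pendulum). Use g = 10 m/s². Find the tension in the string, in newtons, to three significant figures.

Vertically the bob has no acceleration, so T cosθ = mg.
T = mg/cosθ = 0.0959 × 10.0 / cos 48.7° = 0.9590/0.6600 = 1.453 N.

1.45 N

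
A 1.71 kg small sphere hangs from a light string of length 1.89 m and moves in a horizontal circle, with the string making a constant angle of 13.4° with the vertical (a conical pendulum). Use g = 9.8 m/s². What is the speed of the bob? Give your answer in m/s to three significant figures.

1.01 m/s

The radius of the circle is r = L sinθ = 1.89 × sin 13.4° = 0.4380 m.
Horizontally T sinθ = mv²/r and vertically T cosθ = mg, so tanθ = v²/(rg).
v = √(r g tanθ) = √(0.4380 × 9.8 × 0.2382) = √1.023 = 1.011 m/s.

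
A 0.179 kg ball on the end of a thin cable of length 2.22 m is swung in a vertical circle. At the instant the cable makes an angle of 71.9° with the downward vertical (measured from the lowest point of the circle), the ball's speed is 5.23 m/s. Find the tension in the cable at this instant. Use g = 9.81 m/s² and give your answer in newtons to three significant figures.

Take the radial direction toward the centre of the circle as positive. The component of the weight along the string toward the centre is −mg cos φ (φ measured from the bottom), so Newton's second law along the string gives T − mg cos φ = m v²/r.
cos 71.9° = 0.3107, so T = m(v²/r + g cos φ) = 0.179 × ((5.23)²/2.22 + 9.81 × 0.3107) = 0.179 × (12.32 + (3.048)) = 0.179 × 15.37 = 2.751 N.

2.75 N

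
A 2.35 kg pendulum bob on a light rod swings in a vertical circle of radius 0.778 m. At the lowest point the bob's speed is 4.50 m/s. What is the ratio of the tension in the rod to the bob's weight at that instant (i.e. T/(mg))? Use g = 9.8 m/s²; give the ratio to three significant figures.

At the bottom, T − mg = mv²/r, so T = m(v²/r + g) and T/(mg) = v²/(rg) + 1 = (4.50)²/(0.778 × 9.8) + 1 = 2.656 + 1 = 3.656.

3.66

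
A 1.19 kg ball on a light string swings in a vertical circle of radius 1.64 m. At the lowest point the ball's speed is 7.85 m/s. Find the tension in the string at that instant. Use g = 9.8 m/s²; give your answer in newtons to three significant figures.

At the lowest point, T points up (toward the centre) and the weight mg points down (away from the centre), so the net inward force is T − mg = mv²/r.
T = m(v²/r + g) = 1.19 × ((7.85)²/1.64 + 9.8) = 1.19 × (37.57 + 9.8) = 1.19 × 47.37 = 56.38 N.

56.4 N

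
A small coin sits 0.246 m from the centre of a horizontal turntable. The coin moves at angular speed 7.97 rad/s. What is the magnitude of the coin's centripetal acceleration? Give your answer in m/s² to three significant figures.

v = ωr = 7.97 × 0.246 = 1.961 m/s.
a_c = v²/r = (1.961)²/0.246 = 3.844/0.246 = 15.63 m/s².

15.6 m/s²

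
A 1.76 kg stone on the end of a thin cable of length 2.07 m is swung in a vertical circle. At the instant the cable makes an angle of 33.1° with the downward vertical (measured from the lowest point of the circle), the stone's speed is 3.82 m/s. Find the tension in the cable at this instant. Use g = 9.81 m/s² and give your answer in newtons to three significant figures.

26.9 N

Take the radial direction toward the centre of the circle as positive. The component of the weight along the string toward the centre is −mg cos φ (φ measured from the bottom), so Newton's second law along the string gives T − mg cos φ = m v²/r.
cos 33.1° = 0.8377, so T = m(v²/r + g cos φ) = 1.76 × ((3.82)²/2.07 + 9.81 × 0.8377) = 1.76 × (7.049 + (8.218)) = 1.76 × 15.27 = 26.87 N.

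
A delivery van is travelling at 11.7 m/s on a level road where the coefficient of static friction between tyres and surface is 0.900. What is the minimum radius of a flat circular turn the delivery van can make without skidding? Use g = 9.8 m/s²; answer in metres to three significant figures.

At the limit, μ_s m g = m v²/r, so r_min = v²/(μ_s g) = (11.7)²/(0.900 × 9.8) = 136.9/8.820 = 15.52 m.

15.5 m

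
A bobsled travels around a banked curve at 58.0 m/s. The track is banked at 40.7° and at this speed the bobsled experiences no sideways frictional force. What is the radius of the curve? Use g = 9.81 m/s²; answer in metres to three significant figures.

Frictionless banking: tanθ = v²/(rg), so r = v²/(g tanθ).
r = (58.0)²/(9.81 × tan 40.7°) = 3364/(9.81 × 0.8601) = 3364/8.438 = 398.7 m.

399 m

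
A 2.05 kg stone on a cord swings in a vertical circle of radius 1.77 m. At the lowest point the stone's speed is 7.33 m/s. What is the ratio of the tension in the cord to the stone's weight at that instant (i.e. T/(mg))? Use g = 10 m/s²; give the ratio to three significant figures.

4.04

At the bottom, T − mg = mv²/r, so T = m(v²/r + g) and T/(mg) = v²/(rg) + 1 = (7.33)²/(1.77 × 10.0) + 1 = 3.036 + 1 = 4.036.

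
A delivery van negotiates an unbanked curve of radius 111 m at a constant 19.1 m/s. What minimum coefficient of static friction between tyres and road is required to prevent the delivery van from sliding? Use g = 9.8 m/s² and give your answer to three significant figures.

Friction provides the centripetal force: μ_s m g = m v²/r, so μ_s = v²/(g r) = (19.10)²/(9.8 × 111) = 364.8/1088 = 0.3354.

0.335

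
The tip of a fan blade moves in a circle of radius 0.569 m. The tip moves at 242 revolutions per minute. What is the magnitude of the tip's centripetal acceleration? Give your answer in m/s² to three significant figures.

ω = 242 rev/min × 2π/60 = 25.34 rad/s, so v = ωr = 25.34 × 0.569 = 14.42 m/s.
a_c = v²/r = (14.42)²/0.569 = 207.9/0.569 = 365.4 m/s².

365 m/s²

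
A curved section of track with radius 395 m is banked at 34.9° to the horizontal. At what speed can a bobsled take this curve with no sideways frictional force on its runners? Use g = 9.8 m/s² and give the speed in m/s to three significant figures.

On a frictionless banked curve, N sinθ = mv²/r and N cosθ = mg, so tanθ = v²/(rg).
v = √(r g tanθ) = √(395 × 9.8 × tan 34.9°) = √(395 × 9.8 × 0.6976) = √2700 = 51.97 m/s.

52.0 m/s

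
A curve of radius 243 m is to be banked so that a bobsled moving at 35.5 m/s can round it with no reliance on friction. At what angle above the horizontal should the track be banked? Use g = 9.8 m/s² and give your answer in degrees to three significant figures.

For a frictionless banked turn: horizontally N sinθ = mv²/r and vertically N cosθ = mg.
Dividing: tanθ = v²/(r g) = (35.5)²/(243 × 9.8) = 1260/2381 = 0.5292.
θ = arctan(0.5292) = 27.89°.

27.9°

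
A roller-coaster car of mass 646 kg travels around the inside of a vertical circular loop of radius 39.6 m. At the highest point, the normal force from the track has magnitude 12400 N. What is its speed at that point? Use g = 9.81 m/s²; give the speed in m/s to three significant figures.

33.9 m/s

At the top, N + mg = mv²/r, so v = √(r(N/m + g)) = √(39.6 × (12400/646 + 9.81)) = √(39.6 × 29.01) = √1149 = 33.89 m/s.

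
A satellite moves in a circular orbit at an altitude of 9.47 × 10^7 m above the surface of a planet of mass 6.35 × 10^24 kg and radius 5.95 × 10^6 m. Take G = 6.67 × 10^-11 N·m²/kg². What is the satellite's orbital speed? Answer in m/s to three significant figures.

2050 m/s

Orbital radius r = R + h = 5.95 × 10^6 + 9.47 × 10^7 = 1.007 × 10^8 m.
Gravity supplies the centripetal force: G M m / r² = m v² / r, so v = √(GM/r).
v = √(6.67 × 10^-11 × 6.35 × 10^24 / 1.007 × 10^8) = √(4.208 × 10^6) = 2051 m/s.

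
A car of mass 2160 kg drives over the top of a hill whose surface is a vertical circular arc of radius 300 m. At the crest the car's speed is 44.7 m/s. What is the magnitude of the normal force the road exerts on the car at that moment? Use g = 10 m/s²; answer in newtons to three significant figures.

7210 N

At the crest the centripetal acceleration points downward (toward the centre of the arc), so mg − N = mv²/r.
N = m(g − v²/r) = 2160 × (10.0 − (44.7)²/300) = 2160 × (10.0 − 6.660) = 2160 × 3.340 = 7214 N.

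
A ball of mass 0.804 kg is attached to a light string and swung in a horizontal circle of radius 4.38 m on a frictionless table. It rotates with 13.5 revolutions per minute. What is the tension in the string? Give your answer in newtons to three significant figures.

ω = 13.5 rev/min × 2π/60 = 1.414 rad/s, so v = ωr = 1.414 × 4.38 = 6.192 m/s.
The tension is the only horizontal force, so it supplies the full centripetal force: T = m v²/r = 0.804 × (6.192)²/4.38 = 0.804 × 38.34/4.38 = 7.038 N.

7.04 N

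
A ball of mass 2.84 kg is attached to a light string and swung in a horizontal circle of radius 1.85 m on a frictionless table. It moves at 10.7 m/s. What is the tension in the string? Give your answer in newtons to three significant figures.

The tension is the only horizontal force, so it supplies the full centripetal force: T = m v²/r = 2.84 × (10.70)²/1.85 = 2.84 × 114.5/1.85 = 175.8 N.

176 N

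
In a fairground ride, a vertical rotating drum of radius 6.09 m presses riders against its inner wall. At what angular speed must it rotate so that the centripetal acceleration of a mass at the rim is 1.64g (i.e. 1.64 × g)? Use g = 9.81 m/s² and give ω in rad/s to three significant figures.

Centripetal acceleration a_c = ω²r. Setting ω²r = 1.64g:
ω = √(1.64g / r) = √(1.64 × 9.81 / 6.09) = √2.642 = 1.625 rad/s.

1.63 rad/s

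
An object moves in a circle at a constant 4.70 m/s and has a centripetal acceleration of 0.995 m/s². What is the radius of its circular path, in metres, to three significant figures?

a_c = v²/r ⇒ r = v²/a_c = (4.70)²/0.995 = 22.09/0.995 = 22.20 m.

22.2 m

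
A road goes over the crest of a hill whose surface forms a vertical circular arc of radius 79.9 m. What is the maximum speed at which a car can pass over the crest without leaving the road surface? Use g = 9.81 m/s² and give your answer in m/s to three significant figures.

28.0 m/s

At the crest the centre of the circle is below the car, so the net downward (centripetal) force is mg − N = mv²/r.
The car leaves the road when N → 0, giving v_max = √(g r) = √(9.81 × 79.9) = 28.00 m/s.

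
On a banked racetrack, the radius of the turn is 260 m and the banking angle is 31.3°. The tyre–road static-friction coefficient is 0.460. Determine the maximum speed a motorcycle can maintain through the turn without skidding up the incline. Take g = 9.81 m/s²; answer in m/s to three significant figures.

At the maximum speed, friction acts down the slope at its limiting value f = μN. Radially (horizontal, toward centre): N sinθ + μN cosθ = mv²/r. Vertically: N cosθ − μN sinθ = mg.
Dividing: v² = r g (sinθ + μcosθ)/(cosθ − μsinθ).
sinθ + μcosθ = 0.5195 + 0.460×0.8545 = 0.9126; cosθ − μsinθ = 0.8545 − 0.460×0.5195 = 0.6155.
v² = 260 × 9.81 × 0.9126/0.6155 = 3782 m²/s², so v = 61.50 m/s.

61.5 m/s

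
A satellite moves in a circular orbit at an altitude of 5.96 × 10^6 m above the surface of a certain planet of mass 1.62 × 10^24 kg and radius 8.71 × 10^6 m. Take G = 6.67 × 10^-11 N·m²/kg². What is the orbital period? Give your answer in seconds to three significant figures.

r = R + h = 8.71 × 10^6 + 5.96 × 10^6 = 1.467 × 10^7 m. Gravity provides the centripetal force: G M m / r² = m v² / r ⇒ v = √(GM/r) = 2714 m/s.
T = 2πr/v = 2π × 1.467 × 10^7 / 2714 = 33960 s.

34000 s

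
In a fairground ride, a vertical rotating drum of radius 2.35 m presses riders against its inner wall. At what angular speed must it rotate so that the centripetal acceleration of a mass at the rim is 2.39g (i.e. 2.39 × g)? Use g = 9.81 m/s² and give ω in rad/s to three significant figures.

Centripetal acceleration a_c = ω²r. Setting ω²r = 2.39g:
ω = √(2.39g / r) = √(2.39 × 9.81 / 2.35) = √9.977 = 3.159 rad/s.

3.16 rad/s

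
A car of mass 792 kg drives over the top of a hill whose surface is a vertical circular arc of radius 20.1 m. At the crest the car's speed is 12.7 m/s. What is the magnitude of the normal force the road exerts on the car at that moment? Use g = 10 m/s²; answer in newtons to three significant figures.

At the crest the centripetal acceleration points downward (toward the centre of the arc), so mg − N = mv²/r.
N = m(g − v²/r) = 792 × (10.0 − (12.7)²/20.1) = 792 × (10.0 − 8.024) = 792 × 1.976 = 1565 N.

1560 N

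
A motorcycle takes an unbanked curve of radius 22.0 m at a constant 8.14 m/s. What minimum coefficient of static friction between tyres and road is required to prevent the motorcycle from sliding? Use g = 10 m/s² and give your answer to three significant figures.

0.301

Friction provides the centripetal force: μ_s m g = m v²/r, so μ_s = v²/(g r) = (8.140)²/(10.0 × 22.0) = 66.26/220.0 = 0.3012.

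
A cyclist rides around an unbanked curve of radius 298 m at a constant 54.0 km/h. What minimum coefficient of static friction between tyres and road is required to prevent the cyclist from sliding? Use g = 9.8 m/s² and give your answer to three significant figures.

v = 54.0/3.6 = 15.00 m/s.
Friction provides the centripetal force: μ_s m g = m v²/r, so μ_s = v²/(g r) = (15.00)²/(9.8 × 298) = 225.0/2920 = 0.07704.

0.0770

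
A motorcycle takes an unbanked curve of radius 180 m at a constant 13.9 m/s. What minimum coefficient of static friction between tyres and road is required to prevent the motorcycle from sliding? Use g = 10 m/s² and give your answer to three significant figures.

Friction provides the centripetal force: μ_s m g = m v²/r, so μ_s = v²/(g r) = (13.90)²/(10.0 × 180) = 193.2/1800 = 0.1073.

0.107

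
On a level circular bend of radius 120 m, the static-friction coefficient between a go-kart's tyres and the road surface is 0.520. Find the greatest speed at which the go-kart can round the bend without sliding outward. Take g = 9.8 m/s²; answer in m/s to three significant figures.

24.7 m/s

The only inward force on a level bend is static friction, so at the limit f_s = μ_s N = μ_s m g = m v²/r.
Mass cancels: v_max = √(μ_s g r) = √(0.520 × 9.8 × 120) = √611.5 = 24.73 m/s.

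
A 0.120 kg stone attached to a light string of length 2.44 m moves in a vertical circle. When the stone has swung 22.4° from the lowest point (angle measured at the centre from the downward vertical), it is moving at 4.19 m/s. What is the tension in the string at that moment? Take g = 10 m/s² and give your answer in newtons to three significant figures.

Take the radial direction toward the centre of the circle as positive. The component of the weight along the string toward the centre is −mg cos φ (φ measured from the bottom), so Newton's second law along the string gives T − mg cos φ = m v²/r.
cos 22.4° = 0.9245, so T = m(v²/r + g cos φ) = 0.120 × ((4.19)²/2.44 + 10.0 × 0.9245) = 0.120 × (7.195 + (9.245)) = 0.120 × 16.44 = 1.973 N.

1.97 N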